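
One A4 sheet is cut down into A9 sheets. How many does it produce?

Each ISO step halves the sheet: 1 × A4 → 2 × A5 → 4 × A6 → 8 × A7 → …
From A4 to A9 is 5 halving steps: 2^5 = 32.

32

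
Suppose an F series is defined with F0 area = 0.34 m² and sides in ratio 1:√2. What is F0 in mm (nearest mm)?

490 × 693 mm

Let the short side be w mm. Then w · w√2 = 0.34 m² = 340,000 mm².
w² = 340,000/√2, so w ≈ 490.3 mm; long side = w√2 ≈ 693.4 mm.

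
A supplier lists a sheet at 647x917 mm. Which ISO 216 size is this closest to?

Aspect ratio 917/647 ≈ 1.417 — close to the ISO √2 ≈ 1.414.
In the C-series (envelope sizes, between A and B): C1 = 648 × 917 mm.
Off by 1 mm total — nearest standard size.

C1 (648 × 917 mm)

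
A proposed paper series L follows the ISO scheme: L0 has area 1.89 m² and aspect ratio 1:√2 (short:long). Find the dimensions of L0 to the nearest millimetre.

1156 × 1635 mm

Let the short side be w mm. Then w · w√2 = 1.89 m² = 1,890,000 mm².
w² = 1,890,000/√2, so w ≈ 1156.0 mm; long side = w√2 ≈ 1634.9 mm.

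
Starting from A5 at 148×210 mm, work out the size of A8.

A6: ⌊210/2⌋ × 148 = 105 × 148 mm
A7: ⌊148/2⌋ × 105 = 74 × 105 mm
A8: ⌊105/2⌋ × 74 = 52 × 74 mm

52 × 74 mm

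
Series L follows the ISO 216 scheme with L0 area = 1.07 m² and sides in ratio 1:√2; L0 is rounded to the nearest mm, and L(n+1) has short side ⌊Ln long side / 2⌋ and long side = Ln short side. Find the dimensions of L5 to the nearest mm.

153 × 217 mm

Let L0's short side be w mm. w · w√2 = 1.07 m² = 1,070,000 mm², so w ≈ 869.8 mm and w√2 ≈ 1230.1 mm → L0 = 870 × 1230 mm.
L1: ⌊1230/2⌋ × 870 = 615 × 870 mm
L2: ⌊870/2⌋ × 615 = 435 × 615 mm
L3: ⌊615/2⌋ × 435 = 307 × 435 mm
L4: ⌊435/2⌋ × 307 = 217 × 307 mm
L5: ⌊307/2⌋ × 217 = 153 × 217 mm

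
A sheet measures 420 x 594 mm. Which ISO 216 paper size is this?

Aspect ratio 594/420 ≈ 1.414 — close to the ISO √2 ≈ 1.414.
In the A-series (A0 area = 1 m²): A2 = 420 × 594 mm.

A2 (420 × 594 mm)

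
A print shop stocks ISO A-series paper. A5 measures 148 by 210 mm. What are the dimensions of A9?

37 × 52 mm

A6: ⌊210/2⌋ × 148 = 105 × 148 mm
A7: ⌊148/2⌋ × 105 = 74 × 105 mm
A8: ⌊105/2⌋ × 74 = 52 × 74 mm
A9: ⌊74/2⌋ × 52 = 37 × 52 mm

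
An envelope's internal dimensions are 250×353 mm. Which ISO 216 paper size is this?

B4 (250 × 353 mm)

Aspect ratio 353/250 ≈ 1.412 — close to the ISO √2 ≈ 1.414.
In the B-series (B0 = 1000 × 1414 mm): B4 = 250 × 353 mm.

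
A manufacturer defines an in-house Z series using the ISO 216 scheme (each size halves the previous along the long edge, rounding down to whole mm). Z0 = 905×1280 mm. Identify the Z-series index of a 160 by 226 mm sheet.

Z5

Z0: 905 × 1280 mm
Z1: 640 × 905 mm
Z2: 452 × 640 mm
Z3: 320 × 452 mm
Z4: 226 × 320 mm
Z5: 160 × 226 mm
Z6: 113 × 160 mm
→ matches Z5.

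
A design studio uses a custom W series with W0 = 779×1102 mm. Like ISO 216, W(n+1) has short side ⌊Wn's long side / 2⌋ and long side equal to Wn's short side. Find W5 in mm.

137 × 194 mm

W1: ⌊1102/2⌋ × 779 = 551 × 779 mm
W2: ⌊779/2⌋ × 551 = 389 × 551 mm
W3: ⌊551/2⌋ × 389 = 275 × 389 mm
W4: ⌊389/2⌋ × 275 = 194 × 275 mm
W5: ⌊275/2⌋ × 194 = 137 × 194 mm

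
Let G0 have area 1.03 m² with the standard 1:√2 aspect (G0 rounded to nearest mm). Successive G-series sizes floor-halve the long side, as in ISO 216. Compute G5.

150 × 213 mm

Let G0's short side be w mm. w · w√2 = 1.03 m² = 1,030,000 mm², so w ≈ 853.4 mm and w√2 ≈ 1206.9 mm → G0 = 853 × 1207 mm.
G1: ⌊1207/2⌋ × 853 = 603 × 853 mm
G2: ⌊853/2⌋ × 603 = 426 × 603 mm
G3: ⌊603/2⌋ × 426 = 301 × 426 mm
G4: ⌊426/2⌋ × 301 = 213 × 301 mm
G5: ⌊301/2⌋ × 213 = 150 × 213 mm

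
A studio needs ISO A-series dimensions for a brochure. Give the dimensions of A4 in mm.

210 × 297 mm

A0 = 841 × 1189 mm (A0 has area 1 m², aspect 1:√2).
A1: ⌊1189/2⌋ × 841 = 594 × 841 mm
A2: ⌊841/2⌋ × 594 = 420 × 594 mm
A3: ⌊594/2⌋ × 420 = 297 × 420 mm
A4: ⌊420/2⌋ × 297 = 210 × 297 mm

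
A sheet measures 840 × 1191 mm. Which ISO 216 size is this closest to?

A0 (841 × 1189 mm)

Aspect ratio 1191/840 ≈ 1.418 — close to the ISO √2 ≈ 1.414.
In the A-series (A0 area = 1 m²): A0 = 841 × 1189 mm.
Off by 3 mm total — nearest standard size.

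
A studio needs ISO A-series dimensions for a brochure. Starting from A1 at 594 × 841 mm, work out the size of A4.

210 × 297 mm

A2: ⌊841/2⌋ × 594 = 420 × 594 mm
A3: ⌊594/2⌋ × 420 = 297 × 420 mm
A4: ⌊420/2⌋ × 297 = 210 × 297 mm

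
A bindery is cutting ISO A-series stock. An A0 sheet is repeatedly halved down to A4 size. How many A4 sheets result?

16

Each ISO step halves the sheet: 1 × A0 → 2 × A1 → 4 × A2 → 8 × A3 → …
From A0 to A4 is 4 halving steps: 2^4 = 16.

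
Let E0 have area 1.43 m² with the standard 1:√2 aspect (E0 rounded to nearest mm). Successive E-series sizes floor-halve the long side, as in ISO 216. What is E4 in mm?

Let E0's short side be w mm. w · w√2 = 1.43 m² = 1,430,000 mm², so w ≈ 1005.6 mm and w√2 ≈ 1422.1 mm → E0 = 1006 × 1422 mm.
E1: ⌊1422/2⌋ × 1006 = 711 × 1006 mm
E2: ⌊1006/2⌋ × 711 = 503 × 711 mm
E3: ⌊711/2⌋ × 503 = 355 × 503 mm
E4: ⌊503/2⌋ × 355 = 251 × 355 mm

251 × 355 mm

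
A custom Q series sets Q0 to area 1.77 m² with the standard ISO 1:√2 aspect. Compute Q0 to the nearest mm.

1119 × 1582 mm

Let the short side be w mm. Then w · w√2 = 1.77 m² = 1,770,000 mm².
w² = 1,770,000/√2, so w ≈ 1118.7 mm; long side = w√2 ≈ 1582.1 mm.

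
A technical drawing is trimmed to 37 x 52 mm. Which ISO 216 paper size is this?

Aspect ratio 52/37 ≈ 1.405 — close to the ISO √2 ≈ 1.414.
In the A-series (A0 area = 1 m²): A9 = 37 × 52 mm.

A9 (37 × 52 mm)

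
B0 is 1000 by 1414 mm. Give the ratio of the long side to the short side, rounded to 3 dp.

1414 / 1000 = 1.414
Matches √2 ≈ 1.414 — the ISO 216 defining ratio.

1.414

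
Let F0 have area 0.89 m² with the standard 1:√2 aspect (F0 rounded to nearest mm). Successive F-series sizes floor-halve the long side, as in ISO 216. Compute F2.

396 × 561 mm

Let F0's short side be w mm. w · w√2 = 0.89 m² = 890,000 mm², so w ≈ 793.3 mm and w√2 ≈ 1121.9 mm → F0 = 793 × 1122 mm.
F1: ⌊1122/2⌋ × 793 = 561 × 793 mm
F2: ⌊793/2⌋ × 561 = 396 × 561 mm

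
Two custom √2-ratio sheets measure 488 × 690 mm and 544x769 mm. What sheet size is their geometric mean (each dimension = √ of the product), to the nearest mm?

Short side: √(488 · 544) = √265472 ≈ 515.2 → 515 mm
Long side: √(690 · 769) = √530610 ≈ 728.4 → 728 mm

515 × 728 mm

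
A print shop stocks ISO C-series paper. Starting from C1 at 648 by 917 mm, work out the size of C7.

C2: ⌊917/2⌋ × 648 = 458 × 648 mm
C3: ⌊648/2⌋ × 458 = 324 × 458 mm
C4: ⌊458/2⌋ × 324 = 229 × 324 mm
C5: ⌊324/2⌋ × 229 = 162 × 229 mm
C6: ⌊229/2⌋ × 162 = 114 × 162 mm
C7: ⌊162/2⌋ × 114 = 81 × 114 mm

81 × 114 mm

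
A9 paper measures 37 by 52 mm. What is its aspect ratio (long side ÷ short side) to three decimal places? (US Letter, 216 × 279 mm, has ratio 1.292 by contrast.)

52 / 37 = 1.405
ISO 216 targets √2 ≈ 1.414; the -0.009 deviation is from mm rounding.

1.405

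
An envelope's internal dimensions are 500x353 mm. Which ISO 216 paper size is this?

Aspect ratio 500/353 ≈ 1.416 — close to the ISO √2 ≈ 1.414.
In the B-series (B0 = 1000 × 1414 mm): B3 = 353 × 500 mm.

B3 (353 × 500 mm)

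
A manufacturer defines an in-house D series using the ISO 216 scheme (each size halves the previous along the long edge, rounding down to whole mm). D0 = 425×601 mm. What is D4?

D1: ⌊601/2⌋ × 425 = 300 × 425 mm
D2: ⌊425/2⌋ × 300 = 212 × 300 mm
D3: ⌊300/2⌋ × 212 = 150 × 212 mm
D4: ⌊212/2⌋ × 150 = 106 × 150 mm

106 × 150 mm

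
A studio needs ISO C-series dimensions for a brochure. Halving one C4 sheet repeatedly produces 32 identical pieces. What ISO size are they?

32 = 2^5, so 5 halving steps.
C4 → C5 → … → C9 after 5 steps.

C9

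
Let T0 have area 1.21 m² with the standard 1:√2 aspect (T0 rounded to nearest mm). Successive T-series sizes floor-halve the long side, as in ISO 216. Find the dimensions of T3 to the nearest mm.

Let T0's short side be w mm. w · w√2 = 1.21 m² = 1,210,000 mm², so w ≈ 925.0 mm and w√2 ≈ 1308.1 mm → T0 = 925 × 1308 mm.
T1: ⌊1308/2⌋ × 925 = 654 × 925 mm
T2: ⌊925/2⌋ × 654 = 462 × 654 mm
T3: ⌊654/2⌋ × 462 = 327 × 462 mm

327 × 462 mm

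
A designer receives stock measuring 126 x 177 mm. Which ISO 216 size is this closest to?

B6 (125 × 176 mm)

Aspect ratio 177/126 ≈ 1.405 — close to the ISO √2 ≈ 1.414.
In the B-series (B0 = 1000 × 1414 mm): B6 = 125 × 176 mm.
Off by 2 mm total — nearest standard size.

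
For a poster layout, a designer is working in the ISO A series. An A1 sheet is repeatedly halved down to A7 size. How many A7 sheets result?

Each ISO step halves the sheet: 1 × A1 → 2 × A2 → 4 × A3 → 8 × A4 → …
From A1 to A7 is 6 halving steps: 2^6 = 64.

64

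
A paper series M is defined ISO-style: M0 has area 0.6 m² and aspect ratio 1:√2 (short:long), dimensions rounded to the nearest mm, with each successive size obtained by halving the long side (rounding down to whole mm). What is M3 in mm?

230 × 325 mm

Let M0's short side be w mm. w · w√2 = 0.6 m² = 600,000 mm², so w ≈ 651.4 mm and w√2 ≈ 921.2 mm → M0 = 651 × 921 mm.
M1: ⌊921/2⌋ × 651 = 460 × 651 mm
M2: ⌊651/2⌋ × 460 = 325 × 460 mm
M3: ⌊460/2⌋ × 325 = 230 × 325 mm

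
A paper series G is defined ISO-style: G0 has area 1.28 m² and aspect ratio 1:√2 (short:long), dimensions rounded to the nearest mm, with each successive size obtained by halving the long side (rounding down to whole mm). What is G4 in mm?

Let G0's short side be w mm. w · w√2 = 1.28 m² = 1,280,000 mm², so w ≈ 951.4 mm and w√2 ≈ 1345.4 mm → G0 = 951 × 1345 mm.
G1: ⌊1345/2⌋ × 951 = 672 × 951 mm
G2: ⌊951/2⌋ × 672 = 475 × 672 mm
G3: ⌊672/2⌋ × 475 = 336 × 475 mm
G4: ⌊475/2⌋ × 336 = 237 × 336 mm

237 × 336 mm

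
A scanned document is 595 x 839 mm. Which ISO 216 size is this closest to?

A1 (594 × 841 mm)

Aspect ratio 839/595 ≈ 1.410 — close to the ISO √2 ≈ 1.414.
In the A-series (A0 area = 1 m²): A1 = 594 × 841 mm.
Off by 3 mm total — nearest standard size.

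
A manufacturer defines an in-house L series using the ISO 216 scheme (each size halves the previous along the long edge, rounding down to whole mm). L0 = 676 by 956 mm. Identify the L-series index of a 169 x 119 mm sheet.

L0: 676 × 956 mm
L1: 478 × 676 mm
L2: 338 × 478 mm
L3: 239 × 338 mm
L4: 169 × 239 mm
L5: 119 × 169 mm
L6: 84 × 119 mm
→ matches L5.

L5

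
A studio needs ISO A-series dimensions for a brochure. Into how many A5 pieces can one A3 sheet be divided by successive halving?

4

Each ISO step halves the sheet: 1 × A3 → 2 × A4 → 4 × A5
From A3 to A5 is 2 halving steps: 2^2 = 4.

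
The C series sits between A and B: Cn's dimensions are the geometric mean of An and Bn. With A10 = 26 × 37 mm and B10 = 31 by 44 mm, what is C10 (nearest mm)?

Short side: √(26 · 31) = √806 ≈ 28.4 → 28 mm
Long side: √(37 · 44) = √1628 ≈ 40.3 → 40 mm

28 × 40 mm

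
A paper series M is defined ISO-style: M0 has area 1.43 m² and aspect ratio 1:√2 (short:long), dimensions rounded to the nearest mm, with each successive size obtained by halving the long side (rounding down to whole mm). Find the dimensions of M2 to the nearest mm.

Let M0's short side be w mm. w · w√2 = 1.43 m² = 1,430,000 mm², so w ≈ 1005.6 mm and w√2 ≈ 1422.1 mm → M0 = 1006 × 1422 mm.
M1: ⌊1422/2⌋ × 1006 = 711 × 1006 mm
M2: ⌊1006/2⌋ × 711 = 503 × 711 mm

503 × 711 mm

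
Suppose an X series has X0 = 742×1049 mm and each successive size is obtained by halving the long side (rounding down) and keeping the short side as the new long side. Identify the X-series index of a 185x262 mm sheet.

X0: 742 × 1049 mm
X1: 524 × 742 mm
X2: 371 × 524 mm
X3: 262 × 371 mm
X4: 185 × 262 mm
X5: 131 × 185 mm
→ matches X4.

X4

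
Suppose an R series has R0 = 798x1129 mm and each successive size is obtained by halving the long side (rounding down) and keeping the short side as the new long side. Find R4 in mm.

R1: ⌊1129/2⌋ × 798 = 564 × 798 mm
R2: ⌊798/2⌋ × 564 = 399 × 564 mm
R3: ⌊564/2⌋ × 399 = 282 × 399 mm
R4: ⌊399/2⌋ × 282 = 199 × 282 mm

199 × 282 mm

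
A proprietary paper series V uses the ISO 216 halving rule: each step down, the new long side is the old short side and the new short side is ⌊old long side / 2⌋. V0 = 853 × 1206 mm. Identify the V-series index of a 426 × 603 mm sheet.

V2

V0: 853 × 1206 mm
V1: 603 × 853 mm
V2: 426 × 603 mm
V3: 301 × 426 mm
→ matches V2.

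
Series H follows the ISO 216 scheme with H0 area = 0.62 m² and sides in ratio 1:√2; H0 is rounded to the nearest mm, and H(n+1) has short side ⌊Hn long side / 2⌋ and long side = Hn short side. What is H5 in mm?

117 × 165 mm

Let H0's short side be w mm. w · w√2 = 0.62 m² = 620,000 mm², so w ≈ 662.1 mm and w√2 ≈ 936.4 mm → H0 = 662 × 936 mm.
H1: ⌊936/2⌋ × 662 = 468 × 662 mm
H2: ⌊662/2⌋ × 468 = 331 × 468 mm
H3: ⌊468/2⌋ × 331 = 234 × 331 mm
H4: ⌊331/2⌋ × 234 = 165 × 234 mm
H5: ⌊234/2⌋ × 165 = 117 × 165 mm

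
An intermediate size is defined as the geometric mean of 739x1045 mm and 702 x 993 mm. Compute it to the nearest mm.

Short side: √(739 · 702) = √518778 ≈ 720.3 → 720 mm
Long side: √(1045 · 993) = √1037685 ≈ 1018.7 → 1019 mm

720 × 1019 mm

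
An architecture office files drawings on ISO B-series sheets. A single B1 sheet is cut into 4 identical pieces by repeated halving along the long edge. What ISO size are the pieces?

B3

4 = 2^2, so 2 halving steps.
B1 → B2 → … → B3 after 2 steps.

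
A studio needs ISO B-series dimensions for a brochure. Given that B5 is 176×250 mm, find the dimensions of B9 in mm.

44 × 62 mm

B6: ⌊250/2⌋ × 176 = 125 × 176 mm
B7: ⌊176/2⌋ × 125 = 88 × 125 mm
B8: ⌊125/2⌋ × 88 = 62 × 88 mm
B9: ⌊88/2⌋ × 62 = 44 × 62 mm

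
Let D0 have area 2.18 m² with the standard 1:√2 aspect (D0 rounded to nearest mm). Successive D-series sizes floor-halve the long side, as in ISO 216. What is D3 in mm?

Let D0's short side be w mm. w · w√2 = 2.18 m² = 2,180,000 mm², so w ≈ 1241.6 mm and w√2 ≈ 1755.8 mm → D0 = 1242 × 1756 mm.
D1: ⌊1756/2⌋ × 1242 = 878 × 1242 mm
D2: ⌊1242/2⌋ × 878 = 621 × 878 mm
D3: ⌊878/2⌋ × 621 = 439 × 621 mm

439 × 621 mm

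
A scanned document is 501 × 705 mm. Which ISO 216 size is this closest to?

Aspect ratio 705/501 ≈ 1.407 — close to the ISO √2 ≈ 1.414.
In the B-series (B0 = 1000 × 1414 mm): B2 = 500 × 707 mm.
Off by 3 mm total — nearest standard size.

B2 (500 × 707 mm)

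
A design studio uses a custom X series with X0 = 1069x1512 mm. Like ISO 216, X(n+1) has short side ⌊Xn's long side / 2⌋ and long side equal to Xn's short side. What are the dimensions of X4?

267 × 378 mm

X1: ⌊1512/2⌋ × 1069 = 756 × 1069 mm
X2: ⌊1069/2⌋ × 756 = 534 × 756 mm
X3: ⌊756/2⌋ × 534 = 378 × 534 mm
X4: ⌊534/2⌋ × 378 = 267 × 378 mm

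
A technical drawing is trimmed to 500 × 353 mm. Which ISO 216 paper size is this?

B3 (353 × 500 mm)

Aspect ratio 500/353 ≈ 1.416 — close to the ISO √2 ≈ 1.414.
In the B-series (B0 = 1000 × 1414 mm): B3 = 353 × 500 mm.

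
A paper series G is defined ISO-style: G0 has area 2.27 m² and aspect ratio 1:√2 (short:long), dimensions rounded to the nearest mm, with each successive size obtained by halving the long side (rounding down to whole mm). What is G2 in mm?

633 × 896 mm

Let G0's short side be w mm. w · w√2 = 2.27 m² = 2,270,000 mm², so w ≈ 1266.9 mm and w√2 ≈ 1791.7 mm → G0 = 1267 × 1792 mm.
G1: ⌊1792/2⌋ × 1267 = 896 × 1267 mm
G2: ⌊1267/2⌋ × 896 = 633 × 896 mm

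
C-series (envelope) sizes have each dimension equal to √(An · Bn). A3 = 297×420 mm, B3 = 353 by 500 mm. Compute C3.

Short side: √(297 · 353) = √104841 ≈ 323.8 → 324 mm
Long side: √(420 · 500) = √210000 ≈ 458.3 → 458 mm

324 × 458 mm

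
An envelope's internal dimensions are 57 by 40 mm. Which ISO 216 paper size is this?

Aspect ratio 57/40 ≈ 1.425 — close to the ISO √2 ≈ 1.414.
In the C-series (envelope sizes, between A and B): C9 = 40 × 57 mm.

C9 (40 × 57 mm)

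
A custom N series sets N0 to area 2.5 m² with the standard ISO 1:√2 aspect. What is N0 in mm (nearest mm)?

1330 × 1880 mm

Let the short side be w mm. Then w · w√2 = 2.5 m² = 2,500,000 mm².
w² = 2,500,000/√2, so w ≈ 1329.6 mm; long side = w√2 ≈ 1880.3 mm.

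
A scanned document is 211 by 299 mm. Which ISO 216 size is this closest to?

A4 (210 × 297 mm)

Aspect ratio 299/211 ≈ 1.417 — close to the ISO √2 ≈ 1.414.
In the A-series (A0 area = 1 m²): A4 = 210 × 297 mm.
Off by 3 mm total — nearest standard size.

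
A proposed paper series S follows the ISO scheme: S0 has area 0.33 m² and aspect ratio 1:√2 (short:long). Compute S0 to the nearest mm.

Let the short side be w mm. Then w · w√2 = 0.33 m² = 330,000 mm².
w² = 330,000/√2, so w ≈ 483.1 mm; long side = w√2 ≈ 683.1 mm.

483 × 683 mm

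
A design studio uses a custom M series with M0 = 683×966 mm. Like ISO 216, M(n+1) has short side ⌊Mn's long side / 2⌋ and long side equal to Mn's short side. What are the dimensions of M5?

120 × 170 mm

M1: ⌊966/2⌋ × 683 = 483 × 683 mm
M2: ⌊683/2⌋ × 483 = 341 × 483 mm
M3: ⌊483/2⌋ × 341 = 241 × 341 mm
M4: ⌊341/2⌋ × 241 = 170 × 241 mm
M5: ⌊241/2⌋ × 170 = 120 × 170 mm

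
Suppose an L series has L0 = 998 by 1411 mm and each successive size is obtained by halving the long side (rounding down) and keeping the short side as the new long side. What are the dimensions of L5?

L1 = 705 × 998 mm (from L0 by 1 halving).
L2: ⌊998/2⌋ × 705 = 499 × 705 mm
L3: ⌊705/2⌋ × 499 = 352 × 499 mm
L4: ⌊499/2⌋ × 352 = 249 × 352 mm
L5: ⌊352/2⌋ × 249 = 176 × 249 mm

176 × 249 mm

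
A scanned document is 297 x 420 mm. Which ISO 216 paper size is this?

Aspect ratio 420/297 ≈ 1.414 — close to the ISO √2 ≈ 1.414.
In the A-series (A0 area = 1 m²): A3 = 297 × 420 mm.

A3 (297 × 420 mm)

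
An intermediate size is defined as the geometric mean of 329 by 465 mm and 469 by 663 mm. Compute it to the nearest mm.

Short side: √(329 · 469) = √154301 ≈ 392.8 → 393 mm
Long side: √(465 · 663) = √308295 ≈ 555.2 → 555 mm

393 × 555 mm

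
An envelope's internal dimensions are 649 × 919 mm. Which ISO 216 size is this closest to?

Aspect ratio 919/649 ≈ 1.416 — close to the ISO √2 ≈ 1.414.
In the C-series (envelope sizes, between A and B): C1 = 648 × 917 mm.
Off by 3 mm total — nearest standard size.

C1 (648 × 917 mm)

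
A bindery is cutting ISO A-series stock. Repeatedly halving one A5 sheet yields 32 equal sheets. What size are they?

A10

32 = 2^5, so 5 halving steps.
A5 → A6 → … → A10 after 5 steps.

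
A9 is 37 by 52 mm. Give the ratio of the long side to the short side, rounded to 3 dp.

52 / 37 = 1.405
ISO 216 targets √2 ≈ 1.414; the -0.009 deviation is from mm rounding.

1.405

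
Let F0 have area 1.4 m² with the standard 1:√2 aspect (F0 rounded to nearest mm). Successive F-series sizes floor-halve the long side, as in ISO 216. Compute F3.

Let F0's short side be w mm. w · w√2 = 1.4 m² = 1,400,000 mm², so w ≈ 995.0 mm and w√2 ≈ 1407.1 mm → F0 = 995 × 1407 mm.
F1: ⌊1407/2⌋ × 995 = 703 × 995 mm
F2: ⌊995/2⌋ × 703 = 497 × 703 mm
F3: ⌊703/2⌋ × 497 = 351 × 497 mm

351 × 497 mm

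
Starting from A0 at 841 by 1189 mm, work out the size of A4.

A1: ⌊1189/2⌋ × 841 = 594 × 841 mm
A2: ⌊841/2⌋ × 594 = 420 × 594 mm
A3: ⌊594/2⌋ × 420 = 297 × 420 mm
A4: ⌊420/2⌋ × 297 = 210 × 297 mm

210 × 297 mm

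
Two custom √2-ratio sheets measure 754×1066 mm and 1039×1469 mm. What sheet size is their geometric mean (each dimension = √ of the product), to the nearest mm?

Short side: √(754 · 1039) = √783406 ≈ 885.1 → 885 mm
Long side: √(1066 · 1469) = √1565954 ≈ 1251.4 → 1251 mm

885 × 1251 mm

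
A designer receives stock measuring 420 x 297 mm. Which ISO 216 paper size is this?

A3 (297 × 420 mm)

Aspect ratio 420/297 ≈ 1.414 — close to the ISO √2 ≈ 1.414.
In the A-series (A0 area = 1 m²): A3 = 297 × 420 mm.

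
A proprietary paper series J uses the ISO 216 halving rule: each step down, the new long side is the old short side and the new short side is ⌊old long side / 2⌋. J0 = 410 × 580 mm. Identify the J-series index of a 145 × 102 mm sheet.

J0: 410 × 580 mm
J1: 290 × 410 mm
J2: 205 × 290 mm
J3: 145 × 205 mm
J4: 102 × 145 mm
J5: 72 × 102 mm
→ matches J4.

J4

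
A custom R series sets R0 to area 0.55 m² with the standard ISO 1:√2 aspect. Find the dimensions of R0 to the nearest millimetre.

Let the short side be w mm. Then w · w√2 = 0.55 m² = 550,000 mm².
w² = 550,000/√2, so w ≈ 623.6 mm; long side = w√2 ≈ 881.9 mm.

624 × 882 mm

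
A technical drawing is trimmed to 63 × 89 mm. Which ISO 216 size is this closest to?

Aspect ratio 89/63 ≈ 1.413 — close to the ISO √2 ≈ 1.414.
In the B-series (B0 = 1000 × 1414 mm): B8 = 62 × 88 mm.
Off by 2 mm total — nearest standard size.

B8 (62 × 88 mm)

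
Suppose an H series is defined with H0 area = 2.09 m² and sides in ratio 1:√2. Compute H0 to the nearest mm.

1216 × 1719 mm

Let the short side be w mm. Then w · w√2 = 2.09 m² = 2,090,000 mm².
w² = 2,090,000/√2, so w ≈ 1215.7 mm; long side = w√2 ≈ 1719.2 mm.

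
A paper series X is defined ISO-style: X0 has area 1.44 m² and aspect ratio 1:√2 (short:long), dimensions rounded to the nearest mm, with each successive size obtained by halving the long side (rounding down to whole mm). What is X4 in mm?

252 × 356 mm

Let X0's short side be w mm. w · w√2 = 1.44 m² = 1,440,000 mm², so w ≈ 1009.1 mm and w√2 ≈ 1427.0 mm → X0 = 1009 × 1427 mm.
X1: ⌊1427/2⌋ × 1009 = 713 × 1009 mm
X2: ⌊1009/2⌋ × 713 = 504 × 713 mm
X3: ⌊713/2⌋ × 504 = 356 × 504 mm
X4: ⌊504/2⌋ × 356 = 252 × 356 mm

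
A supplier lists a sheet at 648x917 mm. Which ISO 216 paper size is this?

Aspect ratio 917/648 ≈ 1.415 — close to the ISO √2 ≈ 1.414.
In the C-series (envelope sizes, between A and B): C1 = 648 × 917 mm.

C1 (648 × 917 mm)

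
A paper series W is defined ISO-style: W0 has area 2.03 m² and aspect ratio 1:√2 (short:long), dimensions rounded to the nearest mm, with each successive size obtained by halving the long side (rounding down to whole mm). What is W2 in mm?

Let W0's short side be w mm. w · w√2 = 2.03 m² = 2,030,000 mm², so w ≈ 1198.1 mm and w√2 ≈ 1694.4 mm → W0 = 1198 × 1694 mm.
W1: ⌊1694/2⌋ × 1198 = 847 × 1198 mm
W2: ⌊1198/2⌋ × 847 = 599 × 847 mm

599 × 847 mm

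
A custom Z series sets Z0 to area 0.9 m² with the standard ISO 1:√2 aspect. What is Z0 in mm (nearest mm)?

798 × 1128 mm

Let the short side be w mm. Then w · w√2 = 0.9 m² = 900,000 mm².
w² = 900,000/√2, so w ≈ 797.7 mm; long side = w√2 ≈ 1128.2 mm.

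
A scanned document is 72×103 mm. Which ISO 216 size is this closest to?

A7 (74 × 105 mm)

Aspect ratio 103/72 ≈ 1.431 (ISO target is √2 ≈ 1.414).
In the A-series (A0 area = 1 m²): A7 = 74 × 105 mm.
Off by 4 mm total — nearest standard size.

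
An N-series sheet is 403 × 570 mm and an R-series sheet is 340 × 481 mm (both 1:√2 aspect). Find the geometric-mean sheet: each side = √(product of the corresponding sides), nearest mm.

Short side: √(403 · 340) = √137020 ≈ 370.2 → 370 mm
Long side: √(570 · 481) = √274170 ≈ 523.6 → 524 mm

370 × 524 mm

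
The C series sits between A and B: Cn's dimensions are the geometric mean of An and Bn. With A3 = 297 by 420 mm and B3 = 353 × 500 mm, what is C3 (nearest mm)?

Short side: √(297 · 353) = √104841 ≈ 323.8 → 324 mm
Long side: √(420 · 500) = √210000 ≈ 458.3 → 458 mm

324 × 458 mm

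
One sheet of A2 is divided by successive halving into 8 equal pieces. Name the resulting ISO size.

8 = 2^3, so 3 halving steps.
A2 → A3 → … → A5 after 3 steps.

A5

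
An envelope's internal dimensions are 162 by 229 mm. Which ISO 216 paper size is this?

Aspect ratio 229/162 ≈ 1.414 — close to the ISO √2 ≈ 1.414.
In the C-series (envelope sizes, between A and B): C5 = 162 × 229 mm.

C5 (162 × 229 mm)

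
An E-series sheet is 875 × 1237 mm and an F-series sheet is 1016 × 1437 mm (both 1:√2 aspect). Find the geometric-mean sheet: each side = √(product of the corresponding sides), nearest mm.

Short side: √(875 · 1016) = √889000 ≈ 942.9 → 943 mm
Long side: √(1237 · 1437) = √1777569 ≈ 1333.3 → 1333 mm

943 × 1333 mm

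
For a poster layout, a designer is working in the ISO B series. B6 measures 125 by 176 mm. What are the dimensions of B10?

31 × 44 mm

B7: ⌊176/2⌋ × 125 = 88 × 125 mm
B8: ⌊125/2⌋ × 88 = 62 × 88 mm
B9: ⌊88/2⌋ × 62 = 44 × 62 mm
B10: ⌊62/2⌋ × 44 = 31 × 44 mm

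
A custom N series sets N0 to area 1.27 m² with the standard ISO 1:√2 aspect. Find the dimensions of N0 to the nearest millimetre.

Let the short side be w mm. Then w · w√2 = 1.27 m² = 1,270,000 mm².
w² = 1,270,000/√2, so w ≈ 947.6 mm; long side = w√2 ≈ 1340.2 mm.

948 × 1340 mm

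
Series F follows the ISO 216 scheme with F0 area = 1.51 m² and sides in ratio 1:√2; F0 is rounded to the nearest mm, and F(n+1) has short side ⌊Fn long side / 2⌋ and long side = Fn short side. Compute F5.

Let F0's short side be w mm. w · w√2 = 1.51 m² = 1,510,000 mm², so w ≈ 1033.3 mm and w√2 ≈ 1461.3 mm → F0 = 1033 × 1461 mm.
F1: ⌊1461/2⌋ × 1033 = 730 × 1033 mm
F2: ⌊1033/2⌋ × 730 = 516 × 730 mm
F3: ⌊730/2⌋ × 516 = 365 × 516 mm
F4: ⌊516/2⌋ × 365 = 258 × 365 mm
F5: ⌊365/2⌋ × 258 = 182 × 258 mm

182 × 258 mm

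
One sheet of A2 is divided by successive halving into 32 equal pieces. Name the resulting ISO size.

32 = 2^5, so 5 halving steps.
A2 → A3 → … → A7 after 5 steps.

A7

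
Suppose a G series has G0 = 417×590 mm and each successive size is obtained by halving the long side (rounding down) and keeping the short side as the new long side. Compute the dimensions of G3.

G1: ⌊590/2⌋ × 417 = 295 × 417 mm
G2: ⌊417/2⌋ × 295 = 208 × 295 mm
G3: ⌊295/2⌋ × 208 = 147 × 208 mm

147 × 208 mm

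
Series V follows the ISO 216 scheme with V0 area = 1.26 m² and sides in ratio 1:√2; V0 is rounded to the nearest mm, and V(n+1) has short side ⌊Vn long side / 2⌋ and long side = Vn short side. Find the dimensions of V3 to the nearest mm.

Let V0's short side be w mm. w · w√2 = 1.26 m² = 1,260,000 mm², so w ≈ 943.9 mm and w√2 ≈ 1334.9 mm → V0 = 944 × 1335 mm.
V1: ⌊1335/2⌋ × 944 = 667 × 944 mm
V2: ⌊944/2⌋ × 667 = 472 × 667 mm
V3: ⌊667/2⌋ × 472 = 333 × 472 mm

333 × 472 mm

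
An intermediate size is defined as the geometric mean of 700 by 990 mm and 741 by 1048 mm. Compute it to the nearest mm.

Short side: √(700 · 741) = √518700 ≈ 720.2 → 720 mm
Long side: √(990 · 1048) = √1037520 ≈ 1018.6 → 1019 mm

720 × 1019 mm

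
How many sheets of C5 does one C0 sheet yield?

Each ISO step halves the sheet: 1 × C0 → 2 × C1 → 4 × C2 → 8 × C3 → …
From C0 to C5 is 5 halving steps: 2^5 = 32.

32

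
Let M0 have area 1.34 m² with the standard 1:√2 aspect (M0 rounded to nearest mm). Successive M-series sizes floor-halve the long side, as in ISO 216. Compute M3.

Let M0's short side be w mm. w · w√2 = 1.34 m² = 1,340,000 mm², so w ≈ 973.4 mm and w√2 ≈ 1376.6 mm → M0 = 973 × 1377 mm.
M1: ⌊1377/2⌋ × 973 = 688 × 973 mm
M2: ⌊973/2⌋ × 688 = 486 × 688 mm
M3: ⌊688/2⌋ × 486 = 344 × 486 mm

344 × 486 mm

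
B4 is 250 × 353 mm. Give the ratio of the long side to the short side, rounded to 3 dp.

1.412

353 / 250 = 1.412
ISO 216 targets √2 ≈ 1.414; the -0.002 deviation is from mm rounding.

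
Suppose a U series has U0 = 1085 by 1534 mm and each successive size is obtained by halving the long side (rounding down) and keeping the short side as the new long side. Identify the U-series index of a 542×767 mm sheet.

U0: 1085 × 1534 mm
U1: 767 × 1085 mm
U2: 542 × 767 mm
U3: 383 × 542 mm
→ matches U2.

U2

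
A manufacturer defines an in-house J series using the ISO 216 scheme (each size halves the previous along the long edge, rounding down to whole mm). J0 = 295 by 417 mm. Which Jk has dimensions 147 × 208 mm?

J0: 295 × 417 mm
J1: 208 × 295 mm
J2: 147 × 208 mm
J3: 104 × 147 mm
→ matches J2.

J2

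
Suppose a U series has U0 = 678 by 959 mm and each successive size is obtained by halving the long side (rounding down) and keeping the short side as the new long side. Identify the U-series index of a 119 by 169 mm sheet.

U5

U0: 678 × 959 mm
U1: 479 × 678 mm
U2: 339 × 479 mm
U3: 239 × 339 mm
U4: 169 × 239 mm
U5: 119 × 169 mm
U6: 84 × 119 mm
→ matches U5.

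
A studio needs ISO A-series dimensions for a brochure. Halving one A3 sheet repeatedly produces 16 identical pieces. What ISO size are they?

16 = 2^4, so 4 halving steps.
A3 → A4 → … → A7 after 4 steps.

A7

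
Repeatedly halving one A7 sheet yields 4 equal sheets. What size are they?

4 = 2^2, so 2 halving steps.
A7 → A8 → … → A9 after 2 steps.

A9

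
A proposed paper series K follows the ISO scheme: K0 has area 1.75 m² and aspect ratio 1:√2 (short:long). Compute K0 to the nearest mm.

1112 × 1573 mm

Let the short side be w mm. Then w · w√2 = 1.75 m² = 1,750,000 mm².
w² = 1,750,000/√2, so w ≈ 1112.4 mm; long side = w√2 ≈ 1573.2 mm.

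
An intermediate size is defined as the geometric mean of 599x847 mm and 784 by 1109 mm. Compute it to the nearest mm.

685 × 969 mm

Short side: √(599 · 784) = √469616 ≈ 685.3 → 685 mm
Long side: √(847 · 1109) = √939323 ≈ 969.2 → 969 mm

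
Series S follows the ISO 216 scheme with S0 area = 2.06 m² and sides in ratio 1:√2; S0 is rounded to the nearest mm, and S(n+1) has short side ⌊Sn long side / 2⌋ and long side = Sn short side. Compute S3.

426 × 603 mm

Let S0's short side be w mm. w · w√2 = 2.06 m² = 2,060,000 mm², so w ≈ 1206.9 mm and w√2 ≈ 1706.8 mm → S0 = 1207 × 1707 mm.
S1: ⌊1707/2⌋ × 1207 = 853 × 1207 mm
S2: ⌊1207/2⌋ × 853 = 603 × 853 mm
S3: ⌊853/2⌋ × 603 = 426 × 603 mm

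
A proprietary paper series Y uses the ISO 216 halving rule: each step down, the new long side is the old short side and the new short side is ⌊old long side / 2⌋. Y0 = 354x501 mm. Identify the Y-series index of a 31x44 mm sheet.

Y0: 354 × 501 mm
Y1: 250 × 354 mm
Y2: 177 × 250 mm
Y3: 125 × 177 mm
Y4: 88 × 125 mm
Y5: 62 × 88 mm
Y6: 44 × 62 mm
Y7: 31 × 44 mm
Y8: 22 × 31 mm
→ matches Y7.

Y7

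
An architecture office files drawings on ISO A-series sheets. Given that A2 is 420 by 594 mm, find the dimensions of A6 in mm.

A3: ⌊594/2⌋ × 420 = 297 × 420 mm
A4: ⌊420/2⌋ × 297 = 210 × 297 mm
A5: ⌊297/2⌋ × 210 = 148 × 210 mm
A6: ⌊210/2⌋ × 148 = 105 × 148 mm

105 × 148 mm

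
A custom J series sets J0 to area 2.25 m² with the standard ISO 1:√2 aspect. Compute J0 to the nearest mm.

Let the short side be w mm. Then w · w√2 = 2.25 m² = 2,250,000 mm².
w² = 2,250,000/√2, so w ≈ 1261.3 mm; long side = w√2 ≈ 1783.8 mm.

1261 × 1784 mm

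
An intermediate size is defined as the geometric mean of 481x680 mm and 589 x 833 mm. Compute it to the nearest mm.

Short side: √(481 · 589) = √283309 ≈ 532.3 → 532 mm
Long side: √(680 · 833) = √566440 ≈ 752.6 → 753 mm

532 × 753 mm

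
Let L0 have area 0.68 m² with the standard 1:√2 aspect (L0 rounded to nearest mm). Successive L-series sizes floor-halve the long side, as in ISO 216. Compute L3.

Let L0's short side be w mm. w · w√2 = 0.68 m² = 680,000 mm², so w ≈ 693.4 mm and w√2 ≈ 980.6 mm → L0 = 693 × 981 mm.
L1: ⌊981/2⌋ × 693 = 490 × 693 mm
L2: ⌊693/2⌋ × 490 = 346 × 490 mm
L3: ⌊490/2⌋ × 346 = 245 × 346 mm

245 × 346 mm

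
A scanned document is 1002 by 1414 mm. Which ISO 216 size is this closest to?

Aspect ratio 1414/1002 ≈ 1.411 — close to the ISO √2 ≈ 1.414.
In the B-series (B0 = 1000 × 1414 mm): B0 = 1000 × 1414 mm.
Off by 2 mm total — nearest standard size.

B0 (1000 × 1414 mm)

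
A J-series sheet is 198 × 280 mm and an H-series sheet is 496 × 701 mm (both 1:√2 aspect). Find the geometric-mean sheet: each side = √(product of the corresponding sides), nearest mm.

Short side: √(198 · 496) = √98208 ≈ 313.4 → 313 mm
Long side: √(280 · 701) = √196280 ≈ 443.0 → 443 mm

313 × 443 mm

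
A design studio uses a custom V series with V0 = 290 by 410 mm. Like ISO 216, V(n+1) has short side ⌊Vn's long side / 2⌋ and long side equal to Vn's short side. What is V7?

V1 = 205 × 290 mm (from V0 by 1 halving).
V2: ⌊290/2⌋ × 205 = 145 × 205 mm
V3: ⌊205/2⌋ × 145 = 102 × 145 mm
V4: ⌊145/2⌋ × 102 = 72 × 102 mm
V5: ⌊102/2⌋ × 72 = 51 × 72 mm
V6: ⌊72/2⌋ × 51 = 36 × 51 mm
V7: ⌊51/2⌋ × 36 = 25 × 36 mm

25 × 36 mm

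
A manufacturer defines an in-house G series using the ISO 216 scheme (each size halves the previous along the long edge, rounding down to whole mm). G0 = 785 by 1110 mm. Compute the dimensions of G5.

G1: ⌊1110/2⌋ × 785 = 555 × 785 mm
G2: ⌊785/2⌋ × 555 = 392 × 555 mm
G3: ⌊555/2⌋ × 392 = 277 × 392 mm
G4: ⌊392/2⌋ × 277 = 196 × 277 mm
G5: ⌊277/2⌋ × 196 = 138 × 196 mm

138 × 196 mm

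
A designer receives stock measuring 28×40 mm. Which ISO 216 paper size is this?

Aspect ratio 40/28 ≈ 1.429 — close to the ISO √2 ≈ 1.414.
In the C-series (envelope sizes, between A and B): C10 = 28 × 40 mm.

C10 (28 × 40 mm)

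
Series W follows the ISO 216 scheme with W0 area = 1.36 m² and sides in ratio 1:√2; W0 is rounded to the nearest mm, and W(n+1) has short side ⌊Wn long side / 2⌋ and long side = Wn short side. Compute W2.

490 × 693 mm

Let W0's short side be w mm. w · w√2 = 1.36 m² = 1,360,000 mm², so w ≈ 980.6 mm and w√2 ≈ 1386.8 mm → W0 = 981 × 1387 mm.
W1: ⌊1387/2⌋ × 981 = 693 × 981 mm
W2: ⌊981/2⌋ × 693 = 490 × 693 mm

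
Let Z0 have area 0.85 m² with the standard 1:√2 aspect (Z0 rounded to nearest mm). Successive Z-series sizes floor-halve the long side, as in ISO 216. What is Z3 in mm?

Let Z0's short side be w mm. w · w√2 = 0.85 m² = 850,000 mm², so w ≈ 775.3 mm and w√2 ≈ 1096.4 mm → Z0 = 775 × 1096 mm.
Z1: ⌊1096/2⌋ × 775 = 548 × 775 mm
Z2: ⌊775/2⌋ × 548 = 387 × 548 mm
Z3: ⌊548/2⌋ × 387 = 274 × 387 mm

274 × 387 mm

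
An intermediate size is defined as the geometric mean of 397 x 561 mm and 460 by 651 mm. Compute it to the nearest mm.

Short side: √(397 · 460) = √182620 ≈ 427.3 → 427 mm
Long side: √(561 · 651) = √365211 ≈ 604.3 → 604 mm

427 × 604 mm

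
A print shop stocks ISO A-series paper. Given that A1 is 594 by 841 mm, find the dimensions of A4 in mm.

A2: ⌊841/2⌋ × 594 = 420 × 594 mm
A3: ⌊594/2⌋ × 420 = 297 × 420 mm
A4: ⌊420/2⌋ × 297 = 210 × 297 mm

210 × 297 mm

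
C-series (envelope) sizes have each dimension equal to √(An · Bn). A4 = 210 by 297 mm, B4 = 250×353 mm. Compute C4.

Short side: √(210 · 250) = √52500 ≈ 229.1 → 229 mm
Long side: √(297 · 353) = √104841 ≈ 323.8 → 324 mm

229 × 324 mm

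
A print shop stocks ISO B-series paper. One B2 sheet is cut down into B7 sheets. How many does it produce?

B2 = 500 × 707 mm; B7 = 88 × 125 mm.
Each halving step doubles the count; 5 steps from B2 to B7.
2^5 = 32.

32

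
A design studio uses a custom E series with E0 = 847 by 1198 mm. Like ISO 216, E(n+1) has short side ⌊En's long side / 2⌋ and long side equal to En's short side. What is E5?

E1: ⌊1198/2⌋ × 847 = 599 × 847 mm
E2: ⌊847/2⌋ × 599 = 423 × 599 mm
E3: ⌊599/2⌋ × 423 = 299 × 423 mm
E4: ⌊423/2⌋ × 299 = 211 × 299 mm
E5: ⌊299/2⌋ × 211 = 149 × 211 mm

149 × 211 mm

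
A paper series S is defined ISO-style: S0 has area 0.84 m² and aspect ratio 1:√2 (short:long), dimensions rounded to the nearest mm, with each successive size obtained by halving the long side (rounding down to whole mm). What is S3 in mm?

Let S0's short side be w mm. w · w√2 = 0.84 m² = 840,000 mm², so w ≈ 770.7 mm and w√2 ≈ 1089.9 mm → S0 = 771 × 1090 mm.
S1: ⌊1090/2⌋ × 771 = 545 × 771 mm
S2: ⌊771/2⌋ × 545 = 385 × 545 mm
S3: ⌊545/2⌋ × 385 = 272 × 385 mm

272 × 385 mm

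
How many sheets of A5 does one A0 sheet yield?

32

A0 = 841 × 1189 mm; A5 = 148 × 210 mm.
Each halving step doubles the count; 5 steps from A0 to A5.
2^5 = 32.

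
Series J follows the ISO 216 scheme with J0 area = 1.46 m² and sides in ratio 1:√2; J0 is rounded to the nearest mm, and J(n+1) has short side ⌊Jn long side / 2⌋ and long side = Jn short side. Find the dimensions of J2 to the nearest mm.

508 × 718 mm

Let J0's short side be w mm. w · w√2 = 1.46 m² = 1,460,000 mm², so w ≈ 1016.1 mm and w√2 ≈ 1436.9 mm → J0 = 1016 × 1437 mm.
J1: ⌊1437/2⌋ × 1016 = 718 × 1016 mm
J2: ⌊1016/2⌋ × 718 = 508 × 718 mm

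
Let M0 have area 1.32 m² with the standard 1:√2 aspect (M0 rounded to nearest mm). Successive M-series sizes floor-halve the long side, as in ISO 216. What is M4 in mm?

241 × 341 mm

Let M0's short side be w mm. w · w√2 = 1.32 m² = 1,320,000 mm², so w ≈ 966.1 mm and w√2 ≈ 1366.3 mm → M0 = 966 × 1366 mm.
M1: ⌊1366/2⌋ × 966 = 683 × 966 mm
M2: ⌊966/2⌋ × 683 = 483 × 683 mm
M3: ⌊683/2⌋ × 483 = 341 × 483 mm
M4: ⌊483/2⌋ × 341 = 241 × 341 mm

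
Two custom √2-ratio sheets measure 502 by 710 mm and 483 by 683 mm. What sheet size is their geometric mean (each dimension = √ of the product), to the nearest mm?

Short side: √(502 · 483) = √242466 ≈ 492.4 → 492 mm
Long side: √(710 · 683) = √484930 ≈ 696.4 → 696 mm

492 × 696 mm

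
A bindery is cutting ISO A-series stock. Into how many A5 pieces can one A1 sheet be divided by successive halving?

16

Each ISO step halves the sheet: 1 × A1 → 2 × A2 → 4 × A3 → 8 × A4 → …
From A1 to A5 is 4 halving steps: 2^4 = 16.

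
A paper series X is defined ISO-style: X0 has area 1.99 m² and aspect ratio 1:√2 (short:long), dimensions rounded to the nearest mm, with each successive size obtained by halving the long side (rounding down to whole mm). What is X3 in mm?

Let X0's short side be w mm. w · w√2 = 1.99 m² = 1,990,000 mm², so w ≈ 1186.2 mm and w√2 ≈ 1677.6 mm → X0 = 1186 × 1678 mm.
X1: ⌊1678/2⌋ × 1186 = 839 × 1186 mm
X2: ⌊1186/2⌋ × 839 = 593 × 839 mm
X3: ⌊839/2⌋ × 593 = 419 × 593 mm

419 × 593 mm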